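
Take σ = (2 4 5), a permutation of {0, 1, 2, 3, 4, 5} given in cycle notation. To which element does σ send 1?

1 does not appear in any cycle of σ, so it is a fixed point: σ(1) = 1.

1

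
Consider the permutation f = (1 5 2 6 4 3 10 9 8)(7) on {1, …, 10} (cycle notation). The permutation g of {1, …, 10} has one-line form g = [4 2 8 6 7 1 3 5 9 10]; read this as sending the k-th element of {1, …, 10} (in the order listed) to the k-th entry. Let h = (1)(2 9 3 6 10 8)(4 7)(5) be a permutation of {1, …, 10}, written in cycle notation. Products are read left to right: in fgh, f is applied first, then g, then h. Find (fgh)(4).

Chase 4: f(4) = 3; g(3) = 8; h(8) = 2. Hence (fgh)(4) = 2.

2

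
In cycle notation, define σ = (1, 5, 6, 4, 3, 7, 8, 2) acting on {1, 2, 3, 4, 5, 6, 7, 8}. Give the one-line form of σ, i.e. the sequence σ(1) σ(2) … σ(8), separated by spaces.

Reading each image from the cycles: 1↦5, 2↦1, 3↦7, 4↦3, 5↦6, 6↦4, 7↦8, 8↦2.
Listing these in domain order gives 5 1 7 3 6 4 8 2.

5 1 7 3 6 4 8 2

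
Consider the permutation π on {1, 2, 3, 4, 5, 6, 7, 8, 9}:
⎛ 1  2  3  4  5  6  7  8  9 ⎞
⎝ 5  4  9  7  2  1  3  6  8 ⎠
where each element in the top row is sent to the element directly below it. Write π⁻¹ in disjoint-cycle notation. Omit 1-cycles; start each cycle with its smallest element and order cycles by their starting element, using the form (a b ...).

(1 6 8 9 3 7 4 2 5)

The cycle decomposition of π is (1 5 2 4 7 3 9 8 6).
Reversing each cycle (and rotating so the smallest element leads) gives π⁻¹ = (1 6 8 9 3 7 4 2 5).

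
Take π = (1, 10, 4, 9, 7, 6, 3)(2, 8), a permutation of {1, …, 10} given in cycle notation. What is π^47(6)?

6 lies in the 7-cycle (1, 10, 4, 9, 7, 6, 3).
On a 7-cycle, π^7 is the identity, so π^47 = π^5 there (47 ≡ 5 mod 7).
Advancing 5 steps from 6: 6 → 3 → 1 → 10 → 4 → 9.

9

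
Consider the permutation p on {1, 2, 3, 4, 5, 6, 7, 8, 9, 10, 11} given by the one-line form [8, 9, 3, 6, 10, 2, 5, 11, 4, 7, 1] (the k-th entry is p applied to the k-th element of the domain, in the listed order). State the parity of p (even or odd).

odd

In disjoint-cycle form the cycle lengths are 4, 3, 3, 1.
A cycle of length ℓ contributes ℓ−1 transpositions, so p is a product of 3 + 2 + 2 = 7 transpositions — odd.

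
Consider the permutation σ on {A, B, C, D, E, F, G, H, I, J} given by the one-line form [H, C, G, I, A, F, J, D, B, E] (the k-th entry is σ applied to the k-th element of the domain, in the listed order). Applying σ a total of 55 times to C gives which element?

G

Tracing C → G → … returns to C after 9 steps, so C lies in a 9-cycle (A, H, D, I, B, C, G, J, E).
Since the cycle has length 9, σ^55 acts on it the same as σ^1 (55 mod 9 = 1).
Stepping 1 place around the cycle: C → G.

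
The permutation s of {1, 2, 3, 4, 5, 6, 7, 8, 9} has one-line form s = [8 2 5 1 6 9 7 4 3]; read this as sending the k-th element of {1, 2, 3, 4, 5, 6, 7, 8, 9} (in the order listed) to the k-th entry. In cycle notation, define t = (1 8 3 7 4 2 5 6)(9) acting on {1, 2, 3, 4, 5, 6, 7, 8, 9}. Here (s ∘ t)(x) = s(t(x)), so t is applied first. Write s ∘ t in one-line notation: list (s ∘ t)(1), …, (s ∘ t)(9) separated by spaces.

4 6 7 2 9 8 1 5 3

Chase each element through t then s: 1 → 8 → 4; 2 → 5 → 6; 3 → 7 → 7; 4 → 2 → 2; 5 → 6 → 9; 6 → 1 → 8; 7 → 4 → 1; 8 → 3 → 5; 9 → 9 → 3.
So s ∘ t in one-line form is 4 6 7 2 9 8 1 5 3.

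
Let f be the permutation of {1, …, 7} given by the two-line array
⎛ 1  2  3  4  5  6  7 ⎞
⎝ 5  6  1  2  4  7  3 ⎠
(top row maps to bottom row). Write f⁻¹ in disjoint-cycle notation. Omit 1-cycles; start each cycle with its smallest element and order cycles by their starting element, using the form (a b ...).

(1 3 7 6 2 4 5)

First write f in disjoint cycles: (1 5 4 2 6 7 3).
The inverse reverses every cycle; in canonical form, f⁻¹ = (1 3 7 6 2 4 5).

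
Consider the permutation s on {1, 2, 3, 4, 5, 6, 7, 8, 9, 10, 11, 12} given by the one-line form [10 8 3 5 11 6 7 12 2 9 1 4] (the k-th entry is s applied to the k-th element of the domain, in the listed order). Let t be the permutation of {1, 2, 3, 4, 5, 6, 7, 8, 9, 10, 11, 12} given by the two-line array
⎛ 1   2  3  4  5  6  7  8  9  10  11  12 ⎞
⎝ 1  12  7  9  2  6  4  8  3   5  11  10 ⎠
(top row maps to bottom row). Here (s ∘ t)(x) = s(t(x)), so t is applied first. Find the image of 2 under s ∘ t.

First apply t: t(2) = 12, then s(12) = 4. Thus (s ∘ t)(2) = 4.

4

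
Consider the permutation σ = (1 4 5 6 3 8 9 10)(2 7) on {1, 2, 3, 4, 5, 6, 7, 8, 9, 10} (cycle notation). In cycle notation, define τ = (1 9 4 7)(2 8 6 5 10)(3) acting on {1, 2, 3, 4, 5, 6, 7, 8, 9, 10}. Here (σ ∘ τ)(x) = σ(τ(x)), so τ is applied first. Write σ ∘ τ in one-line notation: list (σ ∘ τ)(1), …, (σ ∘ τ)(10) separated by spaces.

Chase each element through τ then σ: 1 → 9 → 10; 2 → 8 → 9; 3 → 3 → 8; 4 → 7 → 2; 5 → 10 → 1; 6 → 5 → 6; 7 → 1 → 4; 8 → 6 → 3; 9 → 4 → 5; 10 → 2 → 7.
So σ ∘ τ in one-line form is 10 9 8 2 1 6 4 3 5 7.

10 9 8 2 1 6 4 3 5 7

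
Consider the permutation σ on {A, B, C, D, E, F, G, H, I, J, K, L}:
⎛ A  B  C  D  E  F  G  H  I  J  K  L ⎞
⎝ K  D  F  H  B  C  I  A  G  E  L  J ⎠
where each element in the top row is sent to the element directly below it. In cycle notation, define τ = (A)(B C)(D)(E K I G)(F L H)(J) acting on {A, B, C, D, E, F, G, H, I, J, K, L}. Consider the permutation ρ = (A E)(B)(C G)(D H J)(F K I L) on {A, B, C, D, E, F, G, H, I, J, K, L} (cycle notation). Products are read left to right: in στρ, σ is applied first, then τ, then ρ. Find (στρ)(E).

Chase E: σ(E) = B; τ(B) = C; ρ(C) = G. Hence (στρ)(E) = G.

G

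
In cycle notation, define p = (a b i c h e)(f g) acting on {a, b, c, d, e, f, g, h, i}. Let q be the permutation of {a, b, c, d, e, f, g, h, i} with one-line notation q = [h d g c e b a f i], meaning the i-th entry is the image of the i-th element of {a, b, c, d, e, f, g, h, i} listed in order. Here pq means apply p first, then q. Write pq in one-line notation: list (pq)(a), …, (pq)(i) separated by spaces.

d i f c h a b e g

(pq)(x) = q(p(x)). Computing each image: q(p(a)) = q(b) = d, q(p(b)) = q(i) = i, q(p(c)) = q(h) = f, q(p(d)) = q(d) = c, q(p(e)) = q(a) = h, q(p(f)) = q(g) = a, q(p(g)) = q(f) = b, q(p(h)) = q(e) = e, q(p(i)) = q(c) = g.
Hence pq = [d i f c h a b e g].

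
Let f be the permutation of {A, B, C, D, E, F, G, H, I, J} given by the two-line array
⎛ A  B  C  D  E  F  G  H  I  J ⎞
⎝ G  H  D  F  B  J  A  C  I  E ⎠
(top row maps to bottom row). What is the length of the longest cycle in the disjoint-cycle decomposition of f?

7

Decomposing into disjoint cycles gives (A G)(B H C D F J E); the longest has length 7.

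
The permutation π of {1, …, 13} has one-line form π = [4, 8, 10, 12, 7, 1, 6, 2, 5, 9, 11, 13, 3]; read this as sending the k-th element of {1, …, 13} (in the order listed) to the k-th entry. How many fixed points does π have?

1

The fixed points (elements with π(x) = x) are {11}, so there is 1.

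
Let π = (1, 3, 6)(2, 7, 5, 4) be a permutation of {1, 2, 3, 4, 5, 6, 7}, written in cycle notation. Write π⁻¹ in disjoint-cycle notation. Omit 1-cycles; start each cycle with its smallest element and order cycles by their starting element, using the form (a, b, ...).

Inverting a permutation written in cycle notation just reverses the order within every cycle.
Reversing each cycle of π and rotating so the smallest element leads gives (1, 6, 3)(2, 4, 5, 7).

(1, 6, 3)(2, 4, 5, 7)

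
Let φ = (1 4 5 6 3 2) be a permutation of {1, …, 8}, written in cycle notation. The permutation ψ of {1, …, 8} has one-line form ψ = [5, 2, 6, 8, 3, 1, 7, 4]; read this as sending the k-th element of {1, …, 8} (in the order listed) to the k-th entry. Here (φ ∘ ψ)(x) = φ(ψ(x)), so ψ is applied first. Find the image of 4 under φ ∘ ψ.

ψ(4) = 8, then φ(8) = 8; composing gives (φ ∘ ψ)(4) = 8.

8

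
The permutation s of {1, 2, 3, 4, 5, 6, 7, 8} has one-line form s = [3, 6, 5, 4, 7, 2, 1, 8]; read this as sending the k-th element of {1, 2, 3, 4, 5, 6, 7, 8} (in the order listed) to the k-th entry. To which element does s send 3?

5

3 is element number 3 of the domain, and entry number 3 of the one-line form is 5, so s(3) = 5.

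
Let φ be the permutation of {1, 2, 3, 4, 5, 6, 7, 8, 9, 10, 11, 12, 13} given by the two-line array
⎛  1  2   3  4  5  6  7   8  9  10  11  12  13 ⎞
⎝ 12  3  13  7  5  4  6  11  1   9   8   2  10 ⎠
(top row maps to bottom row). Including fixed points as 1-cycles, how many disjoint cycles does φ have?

4

The cycle decomposition is (1 12 2 3 13 10 9)(4 7 6)(5)(8 11), which has 4 cycles (counting 1-cycles).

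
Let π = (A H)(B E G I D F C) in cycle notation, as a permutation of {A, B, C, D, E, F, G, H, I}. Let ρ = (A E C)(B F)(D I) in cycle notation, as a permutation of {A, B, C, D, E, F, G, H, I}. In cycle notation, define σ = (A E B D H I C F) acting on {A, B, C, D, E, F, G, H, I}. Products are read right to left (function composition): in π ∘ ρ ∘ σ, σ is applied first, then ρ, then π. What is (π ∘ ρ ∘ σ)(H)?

(π ∘ ρ ∘ σ)(H) = π(ρ(σ(H))). σ(H) = I, then ρ(I) = D, then π(D) = F, so the result is F.

F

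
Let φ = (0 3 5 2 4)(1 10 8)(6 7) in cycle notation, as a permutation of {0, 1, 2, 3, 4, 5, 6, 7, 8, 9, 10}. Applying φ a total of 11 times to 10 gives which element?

10 lies in the 3-cycle (1 10 8).
Since the cycle has length 3, φ^11 acts on it the same as φ^2 (11 mod 3 = 2).
Stepping 2 places around the cycle: 10 → 8 → 1.

1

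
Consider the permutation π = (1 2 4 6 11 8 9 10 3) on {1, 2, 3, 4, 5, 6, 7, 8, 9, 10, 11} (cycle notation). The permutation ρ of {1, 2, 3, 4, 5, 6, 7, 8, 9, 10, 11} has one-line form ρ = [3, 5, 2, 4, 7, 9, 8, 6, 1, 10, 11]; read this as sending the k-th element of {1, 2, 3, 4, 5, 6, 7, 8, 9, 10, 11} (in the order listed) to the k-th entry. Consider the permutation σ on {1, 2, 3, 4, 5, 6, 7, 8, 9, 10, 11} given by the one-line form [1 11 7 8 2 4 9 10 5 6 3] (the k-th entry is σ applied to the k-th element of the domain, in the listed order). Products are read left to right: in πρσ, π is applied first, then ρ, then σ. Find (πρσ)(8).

1

Apply the permutations in order: π(8) = 9, then ρ(9) = 1, then σ(1) = 1. So (πρσ)(8) = 1.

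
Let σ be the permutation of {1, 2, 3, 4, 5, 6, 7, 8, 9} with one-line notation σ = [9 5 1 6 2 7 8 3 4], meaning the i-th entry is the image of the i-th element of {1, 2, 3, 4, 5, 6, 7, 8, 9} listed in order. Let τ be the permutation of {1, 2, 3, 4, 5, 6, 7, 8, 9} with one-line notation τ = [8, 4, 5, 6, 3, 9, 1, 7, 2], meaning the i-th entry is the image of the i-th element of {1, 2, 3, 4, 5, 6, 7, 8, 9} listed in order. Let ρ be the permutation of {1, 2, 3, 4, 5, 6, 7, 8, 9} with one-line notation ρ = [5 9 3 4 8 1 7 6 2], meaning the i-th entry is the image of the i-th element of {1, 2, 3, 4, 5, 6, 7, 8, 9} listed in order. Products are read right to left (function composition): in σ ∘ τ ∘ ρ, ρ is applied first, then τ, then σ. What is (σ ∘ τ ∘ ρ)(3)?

(σ ∘ τ ∘ ρ)(3) = σ(τ(ρ(3))). ρ(3) = 3, then τ(3) = 5, then σ(5) = 2, so the result is 2.

2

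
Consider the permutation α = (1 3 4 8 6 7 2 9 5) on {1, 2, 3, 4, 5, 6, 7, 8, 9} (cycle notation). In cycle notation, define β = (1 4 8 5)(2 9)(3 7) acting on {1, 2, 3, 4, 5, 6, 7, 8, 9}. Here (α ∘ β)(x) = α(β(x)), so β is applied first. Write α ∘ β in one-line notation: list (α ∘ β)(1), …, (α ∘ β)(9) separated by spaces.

8 5 2 6 3 7 4 1 9

(α ∘ β)(x) = α(β(x)). Computing each image: α(β(1)) = α(4) = 8, α(β(2)) = α(9) = 5, α(β(3)) = α(7) = 2, α(β(4)) = α(8) = 6, α(β(5)) = α(1) = 3, α(β(6)) = α(6) = 7, α(β(7)) = α(3) = 4, α(β(8)) = α(5) = 1, α(β(9)) = α(2) = 9.
Hence α ∘ β = [8 5 2 6 3 7 4 1 9].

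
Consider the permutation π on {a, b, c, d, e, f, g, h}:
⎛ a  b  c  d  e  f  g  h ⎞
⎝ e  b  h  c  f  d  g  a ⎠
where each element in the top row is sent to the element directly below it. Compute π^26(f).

Tracing f → d → … returns to f after 6 steps, so f lies in a 6-cycle (a, e, f, d, c, h).
On a 6-cycle, π^6 is the identity, so π^26 = π^2 there (26 ≡ 2 mod 6).
Stepping 2 places around the cycle: f → d → c.

c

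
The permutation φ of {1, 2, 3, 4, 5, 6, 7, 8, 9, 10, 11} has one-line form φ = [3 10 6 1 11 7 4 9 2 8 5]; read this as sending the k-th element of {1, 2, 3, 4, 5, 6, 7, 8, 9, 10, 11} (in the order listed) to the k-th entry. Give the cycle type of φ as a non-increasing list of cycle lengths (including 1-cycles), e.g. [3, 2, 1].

[5, 4, 2]

The disjoint cycles are (1 3 6 7 4)(2 10 8 9)(5 11), with lengths 5, 4, 2 in non-increasing order.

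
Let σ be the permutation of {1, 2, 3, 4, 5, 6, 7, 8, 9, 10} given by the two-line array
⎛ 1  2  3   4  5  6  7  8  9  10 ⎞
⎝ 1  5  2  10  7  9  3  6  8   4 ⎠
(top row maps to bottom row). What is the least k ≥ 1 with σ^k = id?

Writing σ as disjoint cycles, the cycle lengths are 4, 3, 2, 1.
Since disjoint cycles commute, ord(σ) = lcm(4, 3, 2) = 12.

12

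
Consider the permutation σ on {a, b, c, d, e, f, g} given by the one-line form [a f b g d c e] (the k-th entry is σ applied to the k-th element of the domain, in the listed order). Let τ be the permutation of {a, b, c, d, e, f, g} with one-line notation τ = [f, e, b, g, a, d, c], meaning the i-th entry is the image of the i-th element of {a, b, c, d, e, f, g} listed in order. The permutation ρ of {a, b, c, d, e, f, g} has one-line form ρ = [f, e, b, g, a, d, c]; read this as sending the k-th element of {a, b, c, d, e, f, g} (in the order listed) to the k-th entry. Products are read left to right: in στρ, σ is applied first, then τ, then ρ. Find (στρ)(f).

Chase f: σ(f) = c; τ(c) = b; ρ(b) = e. Hence (στρ)(f) = e.

e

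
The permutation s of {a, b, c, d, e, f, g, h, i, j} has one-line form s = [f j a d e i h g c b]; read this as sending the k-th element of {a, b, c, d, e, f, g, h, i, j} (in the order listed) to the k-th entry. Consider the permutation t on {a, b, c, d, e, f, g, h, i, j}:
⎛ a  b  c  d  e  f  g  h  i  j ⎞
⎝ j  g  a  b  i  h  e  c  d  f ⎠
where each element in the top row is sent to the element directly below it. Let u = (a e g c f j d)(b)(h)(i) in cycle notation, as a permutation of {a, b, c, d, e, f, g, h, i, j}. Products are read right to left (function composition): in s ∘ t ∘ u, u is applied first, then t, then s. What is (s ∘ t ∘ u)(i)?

Chase i: u(i) = i; t(i) = d; s(d) = d. Hence (s ∘ t ∘ u)(i) = d.

d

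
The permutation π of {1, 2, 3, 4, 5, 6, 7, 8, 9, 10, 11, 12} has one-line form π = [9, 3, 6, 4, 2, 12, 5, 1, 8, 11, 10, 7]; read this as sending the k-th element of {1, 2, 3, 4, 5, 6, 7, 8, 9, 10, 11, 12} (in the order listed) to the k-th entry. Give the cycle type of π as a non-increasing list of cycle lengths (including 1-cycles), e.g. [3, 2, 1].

[6, 3, 2, 1]

The disjoint cycles are (1, 9, 8)(2, 3, 6, 12, 7, 5)(4)(10, 11), with lengths 6, 3, 2, 1 in non-increasing order.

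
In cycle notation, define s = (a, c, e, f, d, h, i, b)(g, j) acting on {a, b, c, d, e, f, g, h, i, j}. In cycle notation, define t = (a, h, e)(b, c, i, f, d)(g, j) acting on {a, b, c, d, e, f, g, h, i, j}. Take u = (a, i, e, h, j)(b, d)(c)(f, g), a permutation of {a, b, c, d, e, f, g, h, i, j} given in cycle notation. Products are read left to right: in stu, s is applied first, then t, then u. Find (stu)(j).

Chase j: s(j) = g; t(g) = j; u(j) = a. Hence (stu)(j) = a.

a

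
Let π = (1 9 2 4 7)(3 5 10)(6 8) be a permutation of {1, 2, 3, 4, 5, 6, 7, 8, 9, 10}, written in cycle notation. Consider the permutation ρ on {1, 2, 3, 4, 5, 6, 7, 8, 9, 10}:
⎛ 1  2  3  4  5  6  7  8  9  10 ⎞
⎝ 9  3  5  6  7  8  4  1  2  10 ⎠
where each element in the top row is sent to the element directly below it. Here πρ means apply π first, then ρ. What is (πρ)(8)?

8

First apply π: π(8) = 6, then ρ(6) = 8. Thus (πρ)(8) = 8.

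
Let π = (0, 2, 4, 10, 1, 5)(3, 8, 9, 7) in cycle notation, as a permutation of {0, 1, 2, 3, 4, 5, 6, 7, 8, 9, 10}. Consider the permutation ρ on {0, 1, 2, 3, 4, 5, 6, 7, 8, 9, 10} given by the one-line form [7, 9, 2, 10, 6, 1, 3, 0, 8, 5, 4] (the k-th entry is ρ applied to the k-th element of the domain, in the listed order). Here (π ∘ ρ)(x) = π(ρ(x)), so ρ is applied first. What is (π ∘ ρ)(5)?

5

(π ∘ ρ)(5) = π(ρ(5)). ρ(5) = 1, then π(1) = 5. So (π ∘ ρ)(5) = 5.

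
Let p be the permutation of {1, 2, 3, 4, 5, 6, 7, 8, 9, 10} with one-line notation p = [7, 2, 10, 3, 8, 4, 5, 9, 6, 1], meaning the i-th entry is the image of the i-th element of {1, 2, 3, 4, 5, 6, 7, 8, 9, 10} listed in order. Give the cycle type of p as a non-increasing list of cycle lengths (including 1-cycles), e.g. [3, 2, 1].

[9, 1]

The disjoint cycles are (1, 7, 5, 8, 9, 6, 4, 3, 10)(2), with lengths 9, 1 in non-increasing order.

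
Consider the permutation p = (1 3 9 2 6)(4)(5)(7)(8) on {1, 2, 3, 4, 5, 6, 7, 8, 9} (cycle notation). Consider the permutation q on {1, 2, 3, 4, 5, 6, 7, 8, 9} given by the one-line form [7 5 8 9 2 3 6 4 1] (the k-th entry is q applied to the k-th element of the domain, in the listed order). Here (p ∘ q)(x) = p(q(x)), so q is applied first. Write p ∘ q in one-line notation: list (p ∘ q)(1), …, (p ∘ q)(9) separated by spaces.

Chase each element through q then p: 1 → 7 → 7; 2 → 5 → 5; 3 → 8 → 8; 4 → 9 → 2; 5 → 2 → 6; 6 → 3 → 9; 7 → 6 → 1; 8 → 4 → 4; 9 → 1 → 3.
Collecting the images, p ∘ q = [7 5 8 2 6 9 1 4 3].

7 5 8 2 6 9 1 4 3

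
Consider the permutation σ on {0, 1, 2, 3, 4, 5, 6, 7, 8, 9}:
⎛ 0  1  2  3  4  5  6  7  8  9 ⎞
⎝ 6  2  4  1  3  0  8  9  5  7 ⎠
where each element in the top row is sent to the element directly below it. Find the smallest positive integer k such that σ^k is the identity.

4

Decomposing into disjoint cycles gives cycle lengths 4, 4, 2.
The order of σ is the least common multiple of its cycle lengths: lcm(4, 4, 2) = 4.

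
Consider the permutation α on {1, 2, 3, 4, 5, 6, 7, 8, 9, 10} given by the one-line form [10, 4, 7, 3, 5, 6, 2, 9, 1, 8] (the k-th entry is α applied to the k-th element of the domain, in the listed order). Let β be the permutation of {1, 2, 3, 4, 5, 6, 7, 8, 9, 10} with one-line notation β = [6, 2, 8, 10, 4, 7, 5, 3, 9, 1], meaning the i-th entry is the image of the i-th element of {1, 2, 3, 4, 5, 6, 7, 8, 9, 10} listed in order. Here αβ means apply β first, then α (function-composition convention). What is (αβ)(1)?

6

β(1) = 6, then α(6) = 6; composing gives (αβ)(1) = 6.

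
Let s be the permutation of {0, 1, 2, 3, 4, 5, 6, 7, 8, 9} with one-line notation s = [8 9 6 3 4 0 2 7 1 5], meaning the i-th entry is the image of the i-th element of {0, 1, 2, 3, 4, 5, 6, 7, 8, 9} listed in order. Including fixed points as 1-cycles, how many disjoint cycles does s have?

The cycle decomposition is (0, 8, 1, 9, 5)(2, 6)(3)(4)(7), which has 5 cycles (counting 1-cycles).

5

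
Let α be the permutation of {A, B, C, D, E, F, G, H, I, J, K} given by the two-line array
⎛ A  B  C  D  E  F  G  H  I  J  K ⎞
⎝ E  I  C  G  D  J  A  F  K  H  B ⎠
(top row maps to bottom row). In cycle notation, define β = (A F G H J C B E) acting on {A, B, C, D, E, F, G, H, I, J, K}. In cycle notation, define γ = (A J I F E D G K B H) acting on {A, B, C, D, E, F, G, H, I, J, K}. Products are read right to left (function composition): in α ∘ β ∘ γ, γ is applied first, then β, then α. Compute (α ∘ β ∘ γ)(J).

(α ∘ β ∘ γ)(J) = α(β(γ(J))). γ(J) = I, then β(I) = I, then α(I) = K, so the result is K.

K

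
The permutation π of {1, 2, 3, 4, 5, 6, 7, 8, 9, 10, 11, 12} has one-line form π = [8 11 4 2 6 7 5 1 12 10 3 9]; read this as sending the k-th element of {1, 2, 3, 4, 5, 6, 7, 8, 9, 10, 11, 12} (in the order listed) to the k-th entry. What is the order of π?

Writing π as disjoint cycles, the cycle lengths are 4, 3, 2, 2, 1.
The order of π is the least common multiple of its cycle lengths: lcm(4, 3, 2, 2) = 12.

12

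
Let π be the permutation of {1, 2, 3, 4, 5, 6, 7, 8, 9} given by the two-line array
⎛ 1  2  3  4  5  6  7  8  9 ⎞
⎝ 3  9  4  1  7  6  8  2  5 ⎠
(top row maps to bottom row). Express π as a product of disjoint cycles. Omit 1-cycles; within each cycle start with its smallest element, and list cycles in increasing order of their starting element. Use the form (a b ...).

From 1: 1 → 3 → 4 → 1, closing the cycle (1 3 4).
Continuing from each remaining unvisited element yields (1 3 4)(2 9 5 7 8).

(1 3 4)(2 9 5 7 8)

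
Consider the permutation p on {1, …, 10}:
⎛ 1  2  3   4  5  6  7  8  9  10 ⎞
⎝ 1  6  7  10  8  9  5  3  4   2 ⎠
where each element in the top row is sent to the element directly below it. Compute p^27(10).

Tracing 10 → 2 → … returns to 10 after 5 steps, so 10 lies in a 5-cycle (2 6 9 4 10).
Since the cycle has length 5, p^27 acts on it the same as p^2 (27 mod 5 = 2).
Advancing 2 steps from 10: 10 → 2 → 6.

6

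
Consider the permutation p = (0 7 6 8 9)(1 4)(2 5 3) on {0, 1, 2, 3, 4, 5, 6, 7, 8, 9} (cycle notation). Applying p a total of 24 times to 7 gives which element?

7 lies in the 5-cycle (0 7 6 8 9).
On a 5-cycle, p^5 is the identity, so p^24 = p^4 there (24 ≡ 4 mod 5).
Advancing 4 steps from 7: 7 → 6 → 8 → 9 → 0.

0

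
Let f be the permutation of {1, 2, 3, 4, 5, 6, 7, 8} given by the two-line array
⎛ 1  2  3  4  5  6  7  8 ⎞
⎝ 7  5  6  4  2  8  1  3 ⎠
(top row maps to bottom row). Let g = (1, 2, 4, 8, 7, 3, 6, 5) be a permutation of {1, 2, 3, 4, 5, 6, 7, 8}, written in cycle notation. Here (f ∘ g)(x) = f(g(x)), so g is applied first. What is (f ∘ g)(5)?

First apply g: g(5) = 1, then f(1) = 7. Thus (f ∘ g)(5) = 7.

7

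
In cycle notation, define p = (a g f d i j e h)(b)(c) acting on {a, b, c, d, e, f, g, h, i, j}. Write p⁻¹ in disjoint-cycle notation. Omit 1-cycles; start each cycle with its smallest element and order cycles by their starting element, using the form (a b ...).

Inverting a permutation written in cycle notation just reverses the order within every cycle.
Reversing each cycle of p and rotating so the smallest element leads gives (a h e j i d f g).

(a h e j i d f g)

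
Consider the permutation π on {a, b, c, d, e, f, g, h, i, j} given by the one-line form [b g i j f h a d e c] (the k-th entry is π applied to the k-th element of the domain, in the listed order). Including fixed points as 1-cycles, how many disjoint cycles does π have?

2

The cycle decomposition is (a b g)(c i e f h d j), which has 2 cycles (counting 1-cycles).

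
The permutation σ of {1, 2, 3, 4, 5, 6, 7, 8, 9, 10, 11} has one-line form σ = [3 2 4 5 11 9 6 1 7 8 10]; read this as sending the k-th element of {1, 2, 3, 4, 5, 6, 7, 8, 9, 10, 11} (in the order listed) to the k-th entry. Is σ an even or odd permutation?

even

In disjoint-cycle form the cycle lengths are 7, 3, 1.
A cycle of length ℓ contributes ℓ−1 transpositions, so σ is a product of 6 + 2 = 8 transpositions — even.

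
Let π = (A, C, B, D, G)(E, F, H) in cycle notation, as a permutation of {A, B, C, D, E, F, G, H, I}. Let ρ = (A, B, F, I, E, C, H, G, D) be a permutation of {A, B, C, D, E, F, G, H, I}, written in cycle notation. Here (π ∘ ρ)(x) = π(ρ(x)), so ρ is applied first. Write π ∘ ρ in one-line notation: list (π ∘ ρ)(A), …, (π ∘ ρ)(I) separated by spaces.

D H E C B I G A F

Chase each element through ρ then π: A → B → D; B → F → H; C → H → E; D → A → C; E → C → B; F → I → I; G → D → G; H → G → A; I → E → F.
So π ∘ ρ in one-line form is D H E C B I G A F.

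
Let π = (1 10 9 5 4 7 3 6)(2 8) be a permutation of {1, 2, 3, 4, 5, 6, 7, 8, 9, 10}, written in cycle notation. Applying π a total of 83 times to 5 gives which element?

5 lies in the 8-cycle (1 10 9 5 4 7 3 6).
Since the cycle has length 8, π^83 acts on it the same as π^3 (83 mod 8 = 3).
Stepping 3 places around the cycle: 5 → 4 → 7 → 3.

3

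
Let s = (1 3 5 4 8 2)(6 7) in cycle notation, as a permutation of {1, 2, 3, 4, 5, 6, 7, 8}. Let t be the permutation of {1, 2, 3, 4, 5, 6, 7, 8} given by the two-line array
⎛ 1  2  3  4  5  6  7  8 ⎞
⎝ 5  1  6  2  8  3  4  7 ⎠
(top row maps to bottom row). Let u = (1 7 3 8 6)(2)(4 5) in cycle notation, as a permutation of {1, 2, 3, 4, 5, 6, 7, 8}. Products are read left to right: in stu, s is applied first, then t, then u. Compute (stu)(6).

5

Chase 6: s(6) = 7; t(7) = 4; u(4) = 5. Hence (stu)(6) = 5.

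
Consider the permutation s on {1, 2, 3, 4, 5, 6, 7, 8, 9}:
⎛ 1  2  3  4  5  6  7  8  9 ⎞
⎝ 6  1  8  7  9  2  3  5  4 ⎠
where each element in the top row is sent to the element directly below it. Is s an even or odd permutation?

In disjoint-cycle form the cycle lengths are 6, 3.
A cycle is odd iff its length is even; s has 1 even-length cycle, so sgn(s) = (−1)^1 and s is odd.

odd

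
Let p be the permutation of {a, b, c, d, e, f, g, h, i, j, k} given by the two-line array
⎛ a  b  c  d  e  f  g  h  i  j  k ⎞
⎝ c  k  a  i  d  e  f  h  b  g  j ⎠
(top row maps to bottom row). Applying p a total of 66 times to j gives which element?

f

Tracing j → g → … returns to j after 8 steps, so j lies in an 8-cycle (b, k, j, g, f, e, d, i).
Powers repeat with period 8 on this cycle, and 66 mod 8 = 2, so p^66(j) = p^2(j).
Advancing 2 steps from j: j → g → f.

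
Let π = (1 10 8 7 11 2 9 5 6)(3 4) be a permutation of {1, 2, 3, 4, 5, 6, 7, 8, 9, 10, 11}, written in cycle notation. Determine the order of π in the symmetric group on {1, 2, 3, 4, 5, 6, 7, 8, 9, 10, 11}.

The disjoint cycles have lengths 9, 2.
The order is lcm(9, 2) = 18.

18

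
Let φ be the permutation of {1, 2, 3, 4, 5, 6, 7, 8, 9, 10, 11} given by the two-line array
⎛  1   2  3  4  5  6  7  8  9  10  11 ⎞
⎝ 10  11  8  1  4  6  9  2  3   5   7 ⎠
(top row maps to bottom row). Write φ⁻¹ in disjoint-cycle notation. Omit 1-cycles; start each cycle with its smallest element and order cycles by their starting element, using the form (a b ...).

(1 4 5 10)(2 8 3 9 7 11)

First write φ in disjoint cycles: (1 10 5 4)(2 11 7 9 3 8).
Reversing each cycle (and rotating so the smallest element leads) gives φ⁻¹ = (1 4 5 10)(2 8 3 9 7 11).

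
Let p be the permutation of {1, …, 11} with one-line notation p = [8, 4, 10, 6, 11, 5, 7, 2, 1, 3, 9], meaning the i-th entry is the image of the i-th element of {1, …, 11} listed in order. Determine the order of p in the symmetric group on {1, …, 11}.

8

Writing p as disjoint cycles, the cycle lengths are 8, 2, 1.
The order is lcm(8, 2) = 8.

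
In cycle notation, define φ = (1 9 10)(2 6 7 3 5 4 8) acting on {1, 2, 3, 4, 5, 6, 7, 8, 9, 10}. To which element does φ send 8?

8 appears in (2 6 7 3 5 4 8); the next entry (wrapping around) is 2.

2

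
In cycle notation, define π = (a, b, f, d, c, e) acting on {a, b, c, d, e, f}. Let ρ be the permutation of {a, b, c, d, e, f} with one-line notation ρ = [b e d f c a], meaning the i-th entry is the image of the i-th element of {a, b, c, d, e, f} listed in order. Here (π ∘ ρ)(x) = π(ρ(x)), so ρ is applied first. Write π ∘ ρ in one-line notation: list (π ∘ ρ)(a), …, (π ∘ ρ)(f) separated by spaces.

(π ∘ ρ)(x) = π(ρ(x)). Computing each image: π(ρ(a)) = π(b) = f, π(ρ(b)) = π(e) = a, π(ρ(c)) = π(d) = c, π(ρ(d)) = π(f) = d, π(ρ(e)) = π(c) = e, π(ρ(f)) = π(a) = b.
Hence π ∘ ρ = [f a c d e b].

f a c d e b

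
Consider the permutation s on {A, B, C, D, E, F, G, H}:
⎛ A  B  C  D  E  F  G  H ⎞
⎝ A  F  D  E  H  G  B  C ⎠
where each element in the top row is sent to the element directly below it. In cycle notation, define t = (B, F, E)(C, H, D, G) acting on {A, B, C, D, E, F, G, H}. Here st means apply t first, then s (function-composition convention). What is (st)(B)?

G

(st)(B) = s(t(B)). t(B) = F, then s(F) = G. So (st)(B) = G.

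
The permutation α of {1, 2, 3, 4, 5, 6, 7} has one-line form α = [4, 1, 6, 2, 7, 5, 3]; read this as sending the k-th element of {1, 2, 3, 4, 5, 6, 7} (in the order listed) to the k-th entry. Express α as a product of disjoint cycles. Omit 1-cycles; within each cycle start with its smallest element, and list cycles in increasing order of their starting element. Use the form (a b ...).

Iterating α from 1 gives 1 → 4 → 2 → 1; that is the 3-cycle (1 4 2).
Continuing from each remaining unvisited element yields (1 4 2)(3 6 5 7).

(1 4 2)(3 6 5 7)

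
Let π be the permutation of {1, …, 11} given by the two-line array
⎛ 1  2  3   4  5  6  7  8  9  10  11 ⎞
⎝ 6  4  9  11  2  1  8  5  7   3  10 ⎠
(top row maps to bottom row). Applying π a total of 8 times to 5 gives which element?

8

Tracing 5 → 2 → … returns to 5 after 9 steps, so 5 lies in a 9-cycle (2, 4, 11, 10, 3, 9, 7, 8, 5).
Stepping 8 places around the cycle: 5 → 2 → 4 → 11 → 10 → 3 → 9 → 7 → 8.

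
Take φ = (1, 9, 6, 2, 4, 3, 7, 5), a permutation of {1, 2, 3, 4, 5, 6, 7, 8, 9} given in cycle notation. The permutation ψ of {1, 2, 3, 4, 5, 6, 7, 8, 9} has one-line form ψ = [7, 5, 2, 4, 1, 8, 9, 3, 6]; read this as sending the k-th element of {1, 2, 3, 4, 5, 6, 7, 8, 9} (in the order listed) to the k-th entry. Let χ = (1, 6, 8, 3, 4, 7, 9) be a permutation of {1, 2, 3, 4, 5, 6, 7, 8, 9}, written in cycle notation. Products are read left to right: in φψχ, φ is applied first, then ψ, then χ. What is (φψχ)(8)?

(φψχ)(8) = χ(ψ(φ(8))). φ(8) = 8, then ψ(8) = 3, then χ(3) = 4, so the result is 4.

4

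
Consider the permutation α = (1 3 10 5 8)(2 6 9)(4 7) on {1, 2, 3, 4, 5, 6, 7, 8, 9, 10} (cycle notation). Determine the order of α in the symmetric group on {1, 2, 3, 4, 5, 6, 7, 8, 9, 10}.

30

The disjoint cycles have lengths 5, 3, 2.
The order of α is the least common multiple of its cycle lengths: lcm(5, 3, 2) = 30.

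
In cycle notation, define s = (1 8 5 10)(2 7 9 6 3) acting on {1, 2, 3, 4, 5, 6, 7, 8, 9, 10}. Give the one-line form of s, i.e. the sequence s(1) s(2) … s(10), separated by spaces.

8 7 2 4 10 3 9 5 6 1

Each element maps to the next entry in its cycle (wrapping to the front): 1→8, 2→7, 3→2, 4→4, 5→10, 6→3, 7→9, 8→5, 9→6, 10→1.
Listing these in domain order gives 8 7 2 4 10 3 9 5 6 1.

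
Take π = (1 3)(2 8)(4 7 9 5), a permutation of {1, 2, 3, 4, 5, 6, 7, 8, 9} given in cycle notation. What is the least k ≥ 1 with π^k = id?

4

The disjoint cycles have lengths 4, 2, 2, 1.
The order of π is the least common multiple of its cycle lengths: lcm(4, 2, 2) = 4.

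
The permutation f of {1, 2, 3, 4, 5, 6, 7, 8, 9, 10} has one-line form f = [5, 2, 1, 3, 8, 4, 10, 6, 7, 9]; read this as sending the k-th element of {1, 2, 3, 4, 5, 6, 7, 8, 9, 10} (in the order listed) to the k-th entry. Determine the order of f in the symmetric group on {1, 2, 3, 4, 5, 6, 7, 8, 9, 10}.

6

Decomposing into disjoint cycles gives cycle lengths 6, 3, 1.
The order of f is the least common multiple of its cycle lengths: lcm(6, 3) = 6.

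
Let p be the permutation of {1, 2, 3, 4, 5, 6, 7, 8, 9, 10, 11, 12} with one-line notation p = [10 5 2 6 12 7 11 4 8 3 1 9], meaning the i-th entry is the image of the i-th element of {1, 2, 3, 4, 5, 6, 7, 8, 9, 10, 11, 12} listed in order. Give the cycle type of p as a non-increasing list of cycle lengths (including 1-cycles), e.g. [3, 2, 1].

[12]

The disjoint cycles are (1, 10, 3, 2, 5, 12, 9, 8, 4, 6, 7, 11), with lengths 12 in non-increasing order.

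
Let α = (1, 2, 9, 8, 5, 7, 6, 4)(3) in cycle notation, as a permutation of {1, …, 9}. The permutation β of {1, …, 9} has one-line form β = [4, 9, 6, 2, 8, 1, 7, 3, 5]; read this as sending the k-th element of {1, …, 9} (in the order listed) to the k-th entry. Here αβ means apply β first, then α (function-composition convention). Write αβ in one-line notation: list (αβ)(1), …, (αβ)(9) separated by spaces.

Chase each element through β then α: 1 → 4 → 1; 2 → 9 → 8; 3 → 6 → 4; 4 → 2 → 9; 5 → 8 → 5; 6 → 1 → 2; 7 → 7 → 6; 8 → 3 → 3; 9 → 5 → 7.
So αβ in one-line form is 1 8 4 9 5 2 6 3 7.

1 8 4 9 5 2 6 3 7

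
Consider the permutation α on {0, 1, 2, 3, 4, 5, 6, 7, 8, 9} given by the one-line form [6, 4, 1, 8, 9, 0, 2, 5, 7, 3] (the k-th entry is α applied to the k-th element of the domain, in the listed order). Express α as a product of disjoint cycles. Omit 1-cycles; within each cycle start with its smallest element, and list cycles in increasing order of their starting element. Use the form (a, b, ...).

Start at 0 and follow images: 0 → 6 → 2 → 1 → 4 → 9 → 3 → 8 → 7 → 5 → 0, giving the cycle (0, 6, 2, 1, 4, 9, 3, 8, 7, 5).
Continuing from each remaining unvisited element yields (0, 6, 2, 1, 4, 9, 3, 8, 7, 5).

(0, 6, 2, 1, 4, 9, 3, 8, 7, 5)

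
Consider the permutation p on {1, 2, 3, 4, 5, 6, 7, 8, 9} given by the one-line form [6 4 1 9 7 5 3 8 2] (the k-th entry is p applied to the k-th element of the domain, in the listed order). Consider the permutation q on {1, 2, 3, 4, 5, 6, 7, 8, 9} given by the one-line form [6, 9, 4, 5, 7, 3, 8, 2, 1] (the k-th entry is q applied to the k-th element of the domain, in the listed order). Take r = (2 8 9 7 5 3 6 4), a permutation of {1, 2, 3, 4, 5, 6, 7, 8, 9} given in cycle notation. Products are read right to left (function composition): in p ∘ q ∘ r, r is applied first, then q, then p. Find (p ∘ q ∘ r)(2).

Chase 2: r(2) = 8; q(8) = 2; p(2) = 4. Hence (p ∘ q ∘ r)(2) = 4.

4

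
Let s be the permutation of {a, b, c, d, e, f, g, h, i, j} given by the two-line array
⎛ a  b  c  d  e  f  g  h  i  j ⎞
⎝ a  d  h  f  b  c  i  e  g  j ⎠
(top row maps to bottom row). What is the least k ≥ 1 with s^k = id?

6

Decomposing into disjoint cycles gives cycle lengths 6, 2, 1, 1.
Since disjoint cycles commute, ord(s) = lcm(6, 2) = 6.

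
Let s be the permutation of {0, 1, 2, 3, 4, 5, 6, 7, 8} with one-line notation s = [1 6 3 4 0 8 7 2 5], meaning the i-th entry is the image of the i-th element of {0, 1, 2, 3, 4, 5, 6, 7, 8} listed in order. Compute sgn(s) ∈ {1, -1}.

-1

In disjoint-cycle form the cycle lengths are 7, 2.
A cycle is odd iff its length is even; s has 1 even-length cycle, so sgn(s) = (−1)^1 and s is odd.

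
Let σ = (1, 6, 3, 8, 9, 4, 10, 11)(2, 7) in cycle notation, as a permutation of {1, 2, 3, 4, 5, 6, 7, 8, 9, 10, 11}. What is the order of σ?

The cycle type of σ is (8, 2, 1).
The order is lcm(8, 2) = 8.

8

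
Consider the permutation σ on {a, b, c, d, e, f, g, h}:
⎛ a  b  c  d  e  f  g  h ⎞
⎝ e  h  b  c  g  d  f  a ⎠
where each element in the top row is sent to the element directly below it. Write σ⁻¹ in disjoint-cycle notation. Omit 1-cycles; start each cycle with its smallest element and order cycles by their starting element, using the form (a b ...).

(a h b c d f g e)

First write σ in disjoint cycles: (a e g f d c b h).
The inverse reverses every cycle; in canonical form, σ⁻¹ = (a h b c d f g e).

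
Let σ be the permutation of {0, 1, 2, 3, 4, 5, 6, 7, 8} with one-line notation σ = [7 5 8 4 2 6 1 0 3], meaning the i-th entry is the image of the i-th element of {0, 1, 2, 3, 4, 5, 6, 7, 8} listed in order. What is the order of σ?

Writing σ as disjoint cycles, the cycle lengths are 4, 3, 2.
The order of σ is the least common multiple of its cycle lengths: lcm(4, 3, 2) = 12.

12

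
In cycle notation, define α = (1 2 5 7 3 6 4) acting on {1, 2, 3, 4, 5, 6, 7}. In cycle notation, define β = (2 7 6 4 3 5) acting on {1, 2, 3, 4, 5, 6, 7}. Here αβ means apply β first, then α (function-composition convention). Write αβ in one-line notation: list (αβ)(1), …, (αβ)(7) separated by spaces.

2 3 7 6 5 1 4

(αβ)(x) = α(β(x)). Computing each image: α(β(1)) = α(1) = 2, α(β(2)) = α(7) = 3, α(β(3)) = α(5) = 7, α(β(4)) = α(3) = 6, α(β(5)) = α(2) = 5, α(β(6)) = α(4) = 1, α(β(7)) = α(6) = 4.
Hence αβ = [2 3 7 6 5 1 4].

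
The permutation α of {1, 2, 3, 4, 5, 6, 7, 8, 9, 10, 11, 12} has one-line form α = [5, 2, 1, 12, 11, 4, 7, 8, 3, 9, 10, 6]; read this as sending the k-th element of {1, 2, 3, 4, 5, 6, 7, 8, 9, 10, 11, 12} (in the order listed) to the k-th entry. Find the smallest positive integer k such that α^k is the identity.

Writing α as disjoint cycles, the cycle lengths are 6, 3, 1, 1, 1.
Since disjoint cycles commute, ord(α) = lcm(6, 3) = 6.

6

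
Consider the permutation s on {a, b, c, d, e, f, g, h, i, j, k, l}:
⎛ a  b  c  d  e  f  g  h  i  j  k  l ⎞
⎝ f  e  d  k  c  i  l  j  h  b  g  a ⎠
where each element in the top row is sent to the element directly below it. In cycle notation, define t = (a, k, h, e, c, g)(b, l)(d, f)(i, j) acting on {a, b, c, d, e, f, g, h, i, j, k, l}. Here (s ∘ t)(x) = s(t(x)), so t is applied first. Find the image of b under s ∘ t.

(s ∘ t)(b) = s(t(b)). t(b) = l, then s(l) = a. So (s ∘ t)(b) = a.

a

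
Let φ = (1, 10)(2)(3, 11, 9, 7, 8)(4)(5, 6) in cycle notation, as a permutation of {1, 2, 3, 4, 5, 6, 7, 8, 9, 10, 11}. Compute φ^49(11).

11 lies in the 5-cycle (3, 11, 9, 7, 8).
Since the cycle has length 5, φ^49 acts on it the same as φ^4 (49 mod 5 = 4).
Advancing 4 steps from 11: 11 → 9 → 7 → 8 → 3.

3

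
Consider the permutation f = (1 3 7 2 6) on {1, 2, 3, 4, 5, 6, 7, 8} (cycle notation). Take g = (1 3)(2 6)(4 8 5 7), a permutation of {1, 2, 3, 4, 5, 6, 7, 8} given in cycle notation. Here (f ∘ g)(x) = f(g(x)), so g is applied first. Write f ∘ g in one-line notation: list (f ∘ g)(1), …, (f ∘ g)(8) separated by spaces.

7 1 3 8 2 6 4 5

(f ∘ g)(x) = f(g(x)). Computing each image: f(g(1)) = f(3) = 7, f(g(2)) = f(6) = 1, f(g(3)) = f(1) = 3, f(g(4)) = f(8) = 8, f(g(5)) = f(7) = 2, f(g(6)) = f(2) = 6, f(g(7)) = f(4) = 4, f(g(8)) = f(5) = 5.
Hence f ∘ g = [7 1 3 8 2 6 4 5].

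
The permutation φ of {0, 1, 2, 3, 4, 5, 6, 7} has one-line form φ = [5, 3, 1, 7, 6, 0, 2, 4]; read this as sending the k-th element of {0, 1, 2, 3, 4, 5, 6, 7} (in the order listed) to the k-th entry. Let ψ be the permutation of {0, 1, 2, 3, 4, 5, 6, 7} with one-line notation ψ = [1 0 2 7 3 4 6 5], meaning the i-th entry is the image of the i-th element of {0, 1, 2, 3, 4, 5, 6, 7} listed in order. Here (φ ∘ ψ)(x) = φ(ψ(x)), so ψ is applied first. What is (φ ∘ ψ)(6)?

2

(φ ∘ ψ)(6) = φ(ψ(6)). ψ(6) = 6, then φ(6) = 2. So (φ ∘ ψ)(6) = 2.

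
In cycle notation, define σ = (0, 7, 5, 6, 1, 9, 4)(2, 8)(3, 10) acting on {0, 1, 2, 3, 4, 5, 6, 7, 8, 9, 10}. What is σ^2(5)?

1

5 lies in the 7-cycle (0, 7, 5, 6, 1, 9, 4).
Advancing 2 steps from 5: 5 → 6 → 1.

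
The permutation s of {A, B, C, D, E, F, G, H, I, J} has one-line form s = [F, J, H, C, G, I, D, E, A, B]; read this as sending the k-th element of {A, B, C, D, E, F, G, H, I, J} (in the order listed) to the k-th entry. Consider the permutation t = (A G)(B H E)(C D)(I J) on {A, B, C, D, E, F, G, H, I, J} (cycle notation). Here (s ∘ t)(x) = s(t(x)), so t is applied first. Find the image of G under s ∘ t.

F

t(G) = A, then s(A) = F; composing gives (s ∘ t)(G) = F.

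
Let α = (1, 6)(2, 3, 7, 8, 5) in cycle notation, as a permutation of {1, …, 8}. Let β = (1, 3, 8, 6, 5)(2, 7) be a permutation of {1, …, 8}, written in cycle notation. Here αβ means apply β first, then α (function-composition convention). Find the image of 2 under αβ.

8

(αβ)(2) = α(β(2)). β(2) = 7, then α(7) = 8. So (αβ)(2) = 8.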